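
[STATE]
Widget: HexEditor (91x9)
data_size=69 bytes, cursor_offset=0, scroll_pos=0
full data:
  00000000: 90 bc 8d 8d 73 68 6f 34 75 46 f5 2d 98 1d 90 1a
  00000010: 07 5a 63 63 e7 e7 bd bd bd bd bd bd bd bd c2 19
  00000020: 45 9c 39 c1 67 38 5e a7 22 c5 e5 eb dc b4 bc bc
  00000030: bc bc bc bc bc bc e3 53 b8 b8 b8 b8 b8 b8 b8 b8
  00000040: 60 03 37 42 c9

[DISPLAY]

00000000  90 bc 8d 8d 73 68 6f 34  75 46 f5 2d 98 1d 90 1a  |....sho4uF.-....|             
00000010  07 5a 63 63 e7 e7 bd bd  bd bd bd bd bd bd c2 19  |.Zcc............|             
00000020  45 9c 39 c1 67 38 5e a7  22 c5 e5 eb dc b4 bc bc  |E.9.g8^.".......|             
00000030  bc bc bc bc bc bc e3 53  b8 b8 b8 b8 b8 b8 b8 b8  |.......S........|             
00000040  60 03 37 42 c9                                    |`.7B.           |             
                                                                                           
                                                                                           
                                                                                           
                                                                                           


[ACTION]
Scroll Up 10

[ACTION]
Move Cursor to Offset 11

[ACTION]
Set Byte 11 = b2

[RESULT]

00000000  90 bc 8d 8d 73 68 6f 34  75 46 f5 B2 98 1d 90 1a  |....sho4uF......|             
00000010  07 5a 63 63 e7 e7 bd bd  bd bd bd bd bd bd c2 19  |.Zcc............|             
00000020  45 9c 39 c1 67 38 5e a7  22 c5 e5 eb dc b4 bc bc  |E.9.g8^.".......|             
00000030  bc bc bc bc bc bc e3 53  b8 b8 b8 b8 b8 b8 b8 b8  |.......S........|             
00000040  60 03 37 42 c9                                    |`.7B.           |             
                                                                                           
                                                                                           
                                                                                           
                                                                                           


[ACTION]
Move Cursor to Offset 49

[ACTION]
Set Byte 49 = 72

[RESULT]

00000000  90 bc 8d 8d 73 68 6f 34  75 46 f5 b2 98 1d 90 1a  |....sho4uF......|             
00000010  07 5a 63 63 e7 e7 bd bd  bd bd bd bd bd bd c2 19  |.Zcc............|             
00000020  45 9c 39 c1 67 38 5e a7  22 c5 e5 eb dc b4 bc bc  |E.9.g8^.".......|             
00000030  bc 72 bc bc bc bc e3 53  b8 b8 b8 b8 b8 b8 b8 b8  |.r.....S........|             
00000040  60 03 37 42 c9                                    |`.7B.           |             
                                                                                           
                                                                                           
                                                                                           
                                                                                           


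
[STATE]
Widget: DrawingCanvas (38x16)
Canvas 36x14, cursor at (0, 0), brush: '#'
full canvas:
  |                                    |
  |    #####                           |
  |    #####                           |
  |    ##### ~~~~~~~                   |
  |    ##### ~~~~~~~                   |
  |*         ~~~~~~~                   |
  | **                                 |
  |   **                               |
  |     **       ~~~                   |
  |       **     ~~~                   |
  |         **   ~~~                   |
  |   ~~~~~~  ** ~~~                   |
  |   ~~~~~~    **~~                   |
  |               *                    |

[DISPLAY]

+                                     
    #####                             
    #####                             
    ##### ~~~~~~~                     
    ##### ~~~~~~~                     
*         ~~~~~~~                     
 **                                   
   **                                 
     **       ~~~                     
       **     ~~~                     
         **   ~~~                     
   ~~~~~~  ** ~~~                     
   ~~~~~~    **~~                     
               *                      
                                      
                                      


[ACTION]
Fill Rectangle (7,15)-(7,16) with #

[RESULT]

+                                     
    #####                             
    #####                             
    ##### ~~~~~~~                     
    ##### ~~~~~~~                     
*         ~~~~~~~                     
 **                                   
   **          ##                     
     **       ~~~                     
       **     ~~~                     
         **   ~~~                     
   ~~~~~~  ** ~~~                     
   ~~~~~~    **~~                     
               *                      
                                      
                                      


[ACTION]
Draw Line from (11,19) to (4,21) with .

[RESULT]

+                                     
    #####                             
    #####                             
    ##### ~~~~~~~                     
    ##### ~~~~~~~    .                
*         ~~~~~~~    .                
 **                 .                 
   **          ##   .                 
     **       ~~~   .                 
       **     ~~~   .                 
         **   ~~~  .                  
   ~~~~~~  ** ~~~  .                  
   ~~~~~~    **~~                     
               *                      
                                      
                                      


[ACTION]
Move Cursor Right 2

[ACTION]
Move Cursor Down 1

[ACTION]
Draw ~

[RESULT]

                                      
  ~ #####                             
    #####                             
    ##### ~~~~~~~                     
    ##### ~~~~~~~    .                
*         ~~~~~~~    .                
 **                 .                 
   **          ##   .                 
     **       ~~~   .                 
       **     ~~~   .                 
         **   ~~~  .                  
   ~~~~~~  ** ~~~  .                  
   ~~~~~~    **~~                     
               *                      
                                      
                                      


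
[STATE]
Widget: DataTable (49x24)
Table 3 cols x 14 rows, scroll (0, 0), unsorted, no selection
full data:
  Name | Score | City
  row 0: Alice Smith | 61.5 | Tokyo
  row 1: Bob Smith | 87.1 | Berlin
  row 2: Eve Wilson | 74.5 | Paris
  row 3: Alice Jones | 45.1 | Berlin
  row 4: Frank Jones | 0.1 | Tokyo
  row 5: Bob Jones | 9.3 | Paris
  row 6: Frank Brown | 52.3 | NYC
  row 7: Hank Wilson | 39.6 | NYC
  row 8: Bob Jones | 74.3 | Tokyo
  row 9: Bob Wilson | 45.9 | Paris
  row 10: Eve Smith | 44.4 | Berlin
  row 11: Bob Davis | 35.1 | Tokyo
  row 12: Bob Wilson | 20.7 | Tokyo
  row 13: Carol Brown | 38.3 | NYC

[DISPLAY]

Name       │Score│City                           
───────────┼─────┼──────                         
Alice Smith│61.5 │Tokyo                          
Bob Smith  │87.1 │Berlin                         
Eve Wilson │74.5 │Paris                          
Alice Jones│45.1 │Berlin                         
Frank Jones│0.1  │Tokyo                          
Bob Jones  │9.3  │Paris                          
Frank Brown│52.3 │NYC                            
Hank Wilson│39.6 │NYC                            
Bob Jones  │74.3 │Tokyo                          
Bob Wilson │45.9 │Paris                          
Eve Smith  │44.4 │Berlin                         
Bob Davis  │35.1 │Tokyo                          
Bob Wilson │20.7 │Tokyo                          
Carol Brown│38.3 │NYC                            
                                                 
                                                 
                                                 
                                                 
                                                 
                                                 
                                                 
                                                 


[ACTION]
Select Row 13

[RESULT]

Name       │Score│City                           
───────────┼─────┼──────                         
Alice Smith│61.5 │Tokyo                          
Bob Smith  │87.1 │Berlin                         
Eve Wilson │74.5 │Paris                          
Alice Jones│45.1 │Berlin                         
Frank Jones│0.1  │Tokyo                          
Bob Jones  │9.3  │Paris                          
Frank Brown│52.3 │NYC                            
Hank Wilson│39.6 │NYC                            
Bob Jones  │74.3 │Tokyo                          
Bob Wilson │45.9 │Paris                          
Eve Smith  │44.4 │Berlin                         
Bob Davis  │35.1 │Tokyo                          
Bob Wilson │20.7 │Tokyo                          
>arol Brown│38.3 │NYC                            
                                                 
                                                 
                                                 
                                                 
                                                 
                                                 
                                                 
                                                 


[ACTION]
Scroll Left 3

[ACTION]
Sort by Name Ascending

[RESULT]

Name      ▲│Score│City                           
───────────┼─────┼──────                         
Alice Jones│45.1 │Berlin                         
Alice Smith│61.5 │Tokyo                          
Bob Davis  │35.1 │Tokyo                          
Bob Jones  │9.3  │Paris                          
Bob Jones  │74.3 │Tokyo                          
Bob Smith  │87.1 │Berlin                         
Bob Wilson │45.9 │Paris                          
Bob Wilson │20.7 │Tokyo                          
Carol Brown│38.3 │NYC                            
Eve Smith  │44.4 │Berlin                         
Eve Wilson │74.5 │Paris                          
Frank Brown│52.3 │NYC                            
Frank Jones│0.1  │Tokyo                          
>ank Wilson│39.6 │NYC                            
                                                 
                                                 
                                                 
                                                 
                                                 
                                                 
                                                 
                                                 


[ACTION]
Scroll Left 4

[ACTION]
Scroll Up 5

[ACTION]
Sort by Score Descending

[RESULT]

Name       │Scor▼│City                           
───────────┼─────┼──────                         
Bob Smith  │87.1 │Berlin                         
Eve Wilson │74.5 │Paris                          
Bob Jones  │74.3 │Tokyo                          
Alice Smith│61.5 │Tokyo                          
Frank Brown│52.3 │NYC                            
Bob Wilson │45.9 │Paris                          
Alice Jones│45.1 │Berlin                         
Eve Smith  │44.4 │Berlin                         
Hank Wilson│39.6 │NYC                            
Carol Brown│38.3 │NYC                            
Bob Davis  │35.1 │Tokyo                          
Bob Wilson │20.7 │Tokyo                          
Bob Jones  │9.3  │Paris                          
>rank Jones│0.1  │Tokyo                          
                                                 
                                                 
                                                 
                                                 
                                                 
                                                 
                                                 
                                                 


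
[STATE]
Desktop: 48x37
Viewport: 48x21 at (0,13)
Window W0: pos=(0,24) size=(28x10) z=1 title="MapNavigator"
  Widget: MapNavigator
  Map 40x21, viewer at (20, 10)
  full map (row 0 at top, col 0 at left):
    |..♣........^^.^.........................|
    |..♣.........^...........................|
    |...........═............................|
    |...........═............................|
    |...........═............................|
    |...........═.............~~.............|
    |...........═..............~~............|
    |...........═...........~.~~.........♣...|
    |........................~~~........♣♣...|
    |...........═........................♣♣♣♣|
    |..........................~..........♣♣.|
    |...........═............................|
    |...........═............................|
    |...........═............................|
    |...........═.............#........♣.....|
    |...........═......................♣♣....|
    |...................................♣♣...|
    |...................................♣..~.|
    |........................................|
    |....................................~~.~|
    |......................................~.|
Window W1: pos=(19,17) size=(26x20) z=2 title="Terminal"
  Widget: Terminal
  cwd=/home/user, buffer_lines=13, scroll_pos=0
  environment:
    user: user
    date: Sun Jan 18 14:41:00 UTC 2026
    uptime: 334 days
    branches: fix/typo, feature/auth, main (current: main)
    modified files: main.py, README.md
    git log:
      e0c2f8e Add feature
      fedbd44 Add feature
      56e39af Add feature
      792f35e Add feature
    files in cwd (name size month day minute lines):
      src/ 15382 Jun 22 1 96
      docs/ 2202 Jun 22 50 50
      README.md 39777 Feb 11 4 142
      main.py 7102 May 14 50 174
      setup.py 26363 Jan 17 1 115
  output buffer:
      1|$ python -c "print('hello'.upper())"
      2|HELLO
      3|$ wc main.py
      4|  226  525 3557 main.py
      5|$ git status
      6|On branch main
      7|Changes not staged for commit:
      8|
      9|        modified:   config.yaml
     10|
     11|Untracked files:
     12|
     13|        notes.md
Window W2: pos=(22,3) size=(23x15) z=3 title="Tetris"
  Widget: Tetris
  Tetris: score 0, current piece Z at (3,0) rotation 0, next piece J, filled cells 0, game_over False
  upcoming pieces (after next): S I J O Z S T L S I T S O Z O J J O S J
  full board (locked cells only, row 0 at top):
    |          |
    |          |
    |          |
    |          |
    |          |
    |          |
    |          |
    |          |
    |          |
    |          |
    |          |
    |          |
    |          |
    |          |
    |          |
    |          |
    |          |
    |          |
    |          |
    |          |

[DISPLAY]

                      ┃          │0         ┃   
                      ┃          │          ┃   
                      ┃          │          ┃   
                      ┃          │          ┃   
                   ┏━━┗━━━━━━━━━━━━━━━━━━━━━┛   
                   ┃ Terminal               ┃   
                   ┠────────────────────────┨   
                   ┃$ python -c "print('hell┃   
                   ┃HELLO                   ┃   
                   ┃$ wc main.py            ┃   
                   ┃  226  525 3557 main.py ┃   
┏━━━━━━━━━━━━━━━━━━┃$ git status            ┃   
┃ MapNavigator     ┃On branch main          ┃   
┠──────────────────┃Changes not staged for c┃   
┃....═...........~.┃                        ┃   
┃.................~┃        modified:   conf┃   
┃....═.............┃                        ┃   
┃.............@....┃Untracked files:        ┃   
┃....═.............┃                        ┃   
┃....═.............┃        notes.md        ┃   
┗━━━━━━━━━━━━━━━━━━┃$ █                     ┃   


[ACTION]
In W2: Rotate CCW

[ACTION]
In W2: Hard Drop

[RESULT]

                      ┃          │0         ┃   
                      ┃    ▓     │          ┃   
                      ┃   ▓▓     │          ┃   
                      ┃   ▓      │          ┃   
                   ┏━━┗━━━━━━━━━━━━━━━━━━━━━┛   
                   ┃ Terminal               ┃   
                   ┠────────────────────────┨   
                   ┃$ python -c "print('hell┃   
                   ┃HELLO                   ┃   
                   ┃$ wc main.py            ┃   
                   ┃  226  525 3557 main.py ┃   
┏━━━━━━━━━━━━━━━━━━┃$ git status            ┃   
┃ MapNavigator     ┃On branch main          ┃   
┠──────────────────┃Changes not staged for c┃   
┃....═...........~.┃                        ┃   
┃.................~┃        modified:   conf┃   
┃....═.............┃                        ┃   
┃.............@....┃Untracked files:        ┃   
┃....═.............┃                        ┃   
┃....═.............┃        notes.md        ┃   
┗━━━━━━━━━━━━━━━━━━┃$ █                     ┃   


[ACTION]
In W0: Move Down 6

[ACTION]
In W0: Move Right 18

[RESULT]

                      ┃          │0         ┃   
                      ┃    ▓     │          ┃   
                      ┃   ▓▓     │          ┃   
                      ┃   ▓      │          ┃   
                   ┏━━┗━━━━━━━━━━━━━━━━━━━━━┛   
                   ┃ Terminal               ┃   
                   ┠────────────────────────┨   
                   ┃$ python -c "print('hell┃   
                   ┃HELLO                   ┃   
                   ┃$ wc main.py            ┃   
                   ┃  226  525 3557 main.py ┃   
┏━━━━━━━━━━━━━━━━━━┃$ git status            ┃   
┃ MapNavigator     ┃On branch main          ┃   
┠──────────────────┃Changes not staged for c┃   
┃...............   ┃                        ┃   
┃#........♣.....   ┃        modified:   conf┃   
┃.........♣♣....   ┃                        ┃   
┃..........♣♣.@.   ┃Untracked files:        ┃   
┃..........♣..~.   ┃                        ┃   
┃...............   ┃        notes.md        ┃   
┗━━━━━━━━━━━━━━━━━━┃$ █                     ┃   


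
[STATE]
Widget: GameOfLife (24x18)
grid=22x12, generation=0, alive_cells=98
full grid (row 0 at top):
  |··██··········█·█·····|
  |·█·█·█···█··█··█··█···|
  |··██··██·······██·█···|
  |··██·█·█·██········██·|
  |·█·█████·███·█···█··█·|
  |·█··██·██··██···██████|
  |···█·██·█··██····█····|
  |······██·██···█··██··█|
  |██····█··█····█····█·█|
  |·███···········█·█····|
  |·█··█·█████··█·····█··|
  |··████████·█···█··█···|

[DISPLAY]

Gen: 0                  
··██··········█·█·····  
·█·█·█···█··█··█··█···  
··██··██·······██·█···  
··██·█·█·██········██·  
·█·█████·███·█···█··█·  
·█··██·██··██···██████  
···█·██·█··██····█····  
······██·██···█··██··█  
██····█··█····█····█·█  
·███···········█·█····  
·█··█·█████··█·····█··  
··████████·█···█··█···  
                        
                        
                        
                        
                        


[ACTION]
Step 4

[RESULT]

Gen: 4                  
···█·█················  
·······███············  
·█·██·····█···········  
·█·····██·············  
·█·········██··██···██  
··········███·██·█··██  
·········█····██·█····  
·······██···█·········  
·················████·  
··██··███··███···████·  
···███·······█···██···  
····██················  
                        
                        
                        
                        
                        


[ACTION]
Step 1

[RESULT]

Gen: 5                  
········█·············  
··██····██············  
··█···················  
██·········█··········  
··········█·█████···██  
··········█·█····█··██  
········███·█·██······  
········█·······██·█··  
······█····█·█···█··█·  
··██·███····██··█···█·  
··█····█·····█···█····  
···█·█················  
                        
                        
                        
                        
                        


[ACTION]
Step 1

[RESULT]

Gen: 6                  
········██············  
··██····██············  
··██··················  
·█·········█████······  
··········█·█████···██  
··········█·█·······██  
········█·█··█·█·██·█·  
·······██·█████████···  
·····██······█···████·  
··██·█·█·····██·██····  
··█··█·█····██········  
······················  
                        
                        
                        
                        
                        


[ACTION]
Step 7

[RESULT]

Gen: 13                 
······················  
··██··················  
·█·█··················  
··█····█····██··███···  
······█·█··█·█··█████·  
····██···█·█·█··█·███·  
········█████·███··█·█  
···█···█·██··█··█···█·  
···█······█·····█·····  
·····█···█··█··█······  
···█·█···█····█·······  
····█·················  
                        
                        
                        
                        
                        


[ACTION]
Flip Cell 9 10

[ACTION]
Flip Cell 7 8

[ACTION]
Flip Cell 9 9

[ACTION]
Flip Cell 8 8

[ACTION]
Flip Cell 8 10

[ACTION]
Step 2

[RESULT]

Gen: 15                 
······················  
··██··················  
·█·█··················  
··█····██··███·██·····  
·····█··█··█···█······  
····██······██······██  
·······██···█·█·█···██  
······██···████·······  
·······███████···█····  
········███····██·····  
······················  
······················  
                        
                        
                        
                        
                        


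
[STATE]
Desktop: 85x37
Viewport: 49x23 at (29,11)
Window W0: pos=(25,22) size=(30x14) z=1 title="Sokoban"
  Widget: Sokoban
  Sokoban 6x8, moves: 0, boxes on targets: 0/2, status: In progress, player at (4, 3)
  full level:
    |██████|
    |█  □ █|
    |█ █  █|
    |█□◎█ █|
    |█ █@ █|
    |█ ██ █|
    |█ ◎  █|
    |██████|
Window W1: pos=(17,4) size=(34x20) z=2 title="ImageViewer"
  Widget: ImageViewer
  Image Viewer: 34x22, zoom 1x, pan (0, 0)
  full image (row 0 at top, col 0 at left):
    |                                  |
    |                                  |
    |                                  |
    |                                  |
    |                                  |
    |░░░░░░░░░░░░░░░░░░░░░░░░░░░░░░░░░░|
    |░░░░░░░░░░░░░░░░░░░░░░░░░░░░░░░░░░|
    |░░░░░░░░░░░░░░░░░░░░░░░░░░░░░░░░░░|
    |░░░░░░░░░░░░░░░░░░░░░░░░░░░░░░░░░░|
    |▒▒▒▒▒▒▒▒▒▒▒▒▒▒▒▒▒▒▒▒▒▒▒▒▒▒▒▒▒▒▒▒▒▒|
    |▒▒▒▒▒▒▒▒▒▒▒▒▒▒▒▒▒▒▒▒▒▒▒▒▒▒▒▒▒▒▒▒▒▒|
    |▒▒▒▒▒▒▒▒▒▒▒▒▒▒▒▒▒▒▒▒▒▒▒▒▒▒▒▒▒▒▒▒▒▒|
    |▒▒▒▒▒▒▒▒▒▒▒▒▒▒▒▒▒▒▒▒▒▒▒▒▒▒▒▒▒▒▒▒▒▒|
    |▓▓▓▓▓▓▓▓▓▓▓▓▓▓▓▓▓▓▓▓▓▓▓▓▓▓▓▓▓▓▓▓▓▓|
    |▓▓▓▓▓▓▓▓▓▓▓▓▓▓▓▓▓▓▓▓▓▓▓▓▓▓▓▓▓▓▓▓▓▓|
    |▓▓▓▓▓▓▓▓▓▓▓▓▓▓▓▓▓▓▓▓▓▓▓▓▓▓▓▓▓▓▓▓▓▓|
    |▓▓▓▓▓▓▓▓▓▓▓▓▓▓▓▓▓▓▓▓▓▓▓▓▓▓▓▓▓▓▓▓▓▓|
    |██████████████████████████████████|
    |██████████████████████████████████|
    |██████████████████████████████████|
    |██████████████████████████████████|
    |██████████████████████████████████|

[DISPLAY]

                     ┃                           
░░░░░░░░░░░░░░░░░░░░░┃                           
░░░░░░░░░░░░░░░░░░░░░┃                           
░░░░░░░░░░░░░░░░░░░░░┃                           
░░░░░░░░░░░░░░░░░░░░░┃                           
▒▒▒▒▒▒▒▒▒▒▒▒▒▒▒▒▒▒▒▒▒┃                           
▒▒▒▒▒▒▒▒▒▒▒▒▒▒▒▒▒▒▒▒▒┃                           
▒▒▒▒▒▒▒▒▒▒▒▒▒▒▒▒▒▒▒▒▒┃                           
▒▒▒▒▒▒▒▒▒▒▒▒▒▒▒▒▒▒▒▒▒┃                           
▓▓▓▓▓▓▓▓▓▓▓▓▓▓▓▓▓▓▓▓▓┃                           
▓▓▓▓▓▓▓▓▓▓▓▓▓▓▓▓▓▓▓▓▓┃                           
▓▓▓▓▓▓▓▓▓▓▓▓▓▓▓▓▓▓▓▓▓┃━━━┓                       
━━━━━━━━━━━━━━━━━━━━━┛   ┃                       
─────────────────────────┨                       
███                      ┃                       
□ █                      ┃                       
  █                      ┃                       
█ █                      ┃                       
@ █                      ┃                       
█ █                      ┃                       
  █                      ┃                       
███                      ┃                       
es: 0  0/2               ┃                       


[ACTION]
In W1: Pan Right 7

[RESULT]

                     ┃                           
░░░░░░░░░░░░░░░░     ┃                           
░░░░░░░░░░░░░░░░     ┃                           
░░░░░░░░░░░░░░░░     ┃                           
░░░░░░░░░░░░░░░░     ┃                           
▒▒▒▒▒▒▒▒▒▒▒▒▒▒▒▒     ┃                           
▒▒▒▒▒▒▒▒▒▒▒▒▒▒▒▒     ┃                           
▒▒▒▒▒▒▒▒▒▒▒▒▒▒▒▒     ┃                           
▒▒▒▒▒▒▒▒▒▒▒▒▒▒▒▒     ┃                           
▓▓▓▓▓▓▓▓▓▓▓▓▓▓▓▓     ┃                           
▓▓▓▓▓▓▓▓▓▓▓▓▓▓▓▓     ┃                           
▓▓▓▓▓▓▓▓▓▓▓▓▓▓▓▓     ┃━━━┓                       
━━━━━━━━━━━━━━━━━━━━━┛   ┃                       
─────────────────────────┨                       
███                      ┃                       
□ █                      ┃                       
  █                      ┃                       
█ █                      ┃                       
@ █                      ┃                       
█ █                      ┃                       
  █                      ┃                       
███                      ┃                       
es: 0  0/2               ┃                       


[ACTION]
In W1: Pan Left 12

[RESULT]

                     ┃                           
░░░░░░░░░░░░░░░░░░░░░┃                           
░░░░░░░░░░░░░░░░░░░░░┃                           
░░░░░░░░░░░░░░░░░░░░░┃                           
░░░░░░░░░░░░░░░░░░░░░┃                           
▒▒▒▒▒▒▒▒▒▒▒▒▒▒▒▒▒▒▒▒▒┃                           
▒▒▒▒▒▒▒▒▒▒▒▒▒▒▒▒▒▒▒▒▒┃                           
▒▒▒▒▒▒▒▒▒▒▒▒▒▒▒▒▒▒▒▒▒┃                           
▒▒▒▒▒▒▒▒▒▒▒▒▒▒▒▒▒▒▒▒▒┃                           
▓▓▓▓▓▓▓▓▓▓▓▓▓▓▓▓▓▓▓▓▓┃                           
▓▓▓▓▓▓▓▓▓▓▓▓▓▓▓▓▓▓▓▓▓┃                           
▓▓▓▓▓▓▓▓▓▓▓▓▓▓▓▓▓▓▓▓▓┃━━━┓                       
━━━━━━━━━━━━━━━━━━━━━┛   ┃                       
─────────────────────────┨                       
███                      ┃                       
□ █                      ┃                       
  █                      ┃                       
█ █                      ┃                       
@ █                      ┃                       
█ █                      ┃                       
  █                      ┃                       
███                      ┃                       
es: 0  0/2               ┃                       


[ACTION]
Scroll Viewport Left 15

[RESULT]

   ┃                                ┃            
   ┃░░░░░░░░░░░░░░░░░░░░░░░░░░░░░░░░┃            
   ┃░░░░░░░░░░░░░░░░░░░░░░░░░░░░░░░░┃            
   ┃░░░░░░░░░░░░░░░░░░░░░░░░░░░░░░░░┃            
   ┃░░░░░░░░░░░░░░░░░░░░░░░░░░░░░░░░┃            
   ┃▒▒▒▒▒▒▒▒▒▒▒▒▒▒▒▒▒▒▒▒▒▒▒▒▒▒▒▒▒▒▒▒┃            
   ┃▒▒▒▒▒▒▒▒▒▒▒▒▒▒▒▒▒▒▒▒▒▒▒▒▒▒▒▒▒▒▒▒┃            
   ┃▒▒▒▒▒▒▒▒▒▒▒▒▒▒▒▒▒▒▒▒▒▒▒▒▒▒▒▒▒▒▒▒┃            
   ┃▒▒▒▒▒▒▒▒▒▒▒▒▒▒▒▒▒▒▒▒▒▒▒▒▒▒▒▒▒▒▒▒┃            
   ┃▓▓▓▓▓▓▓▓▓▓▓▓▓▓▓▓▓▓▓▓▓▓▓▓▓▓▓▓▓▓▓▓┃            
   ┃▓▓▓▓▓▓▓▓▓▓▓▓▓▓▓▓▓▓▓▓▓▓▓▓▓▓▓▓▓▓▓▓┃            
   ┃▓▓▓▓▓▓▓▓▓▓▓▓▓▓▓▓▓▓▓▓▓▓▓▓▓▓▓▓▓▓▓▓┃━━━┓        
   ┗━━━━━━━━━━━━━━━━━━━━━━━━━━━━━━━━┛   ┃        
           ┠────────────────────────────┨        
           ┃██████                      ┃        
           ┃█  □ █                      ┃        
           ┃█ █  █                      ┃        
           ┃█□◎█ █                      ┃        
           ┃█ █@ █                      ┃        
           ┃█ ██ █                      ┃        
           ┃█ ◎  █                      ┃        
           ┃██████                      ┃        
           ┃Moves: 0  0/2               ┃        


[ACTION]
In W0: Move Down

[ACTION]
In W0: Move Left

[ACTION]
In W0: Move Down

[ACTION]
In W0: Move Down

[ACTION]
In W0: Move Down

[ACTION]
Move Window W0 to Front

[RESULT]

   ┃                                ┃            
   ┃░░░░░░░░░░░░░░░░░░░░░░░░░░░░░░░░┃            
   ┃░░░░░░░░░░░░░░░░░░░░░░░░░░░░░░░░┃            
   ┃░░░░░░░░░░░░░░░░░░░░░░░░░░░░░░░░┃            
   ┃░░░░░░░░░░░░░░░░░░░░░░░░░░░░░░░░┃            
   ┃▒▒▒▒▒▒▒▒▒▒▒▒▒▒▒▒▒▒▒▒▒▒▒▒▒▒▒▒▒▒▒▒┃            
   ┃▒▒▒▒▒▒▒▒▒▒▒▒▒▒▒▒▒▒▒▒▒▒▒▒▒▒▒▒▒▒▒▒┃            
   ┃▒▒▒▒▒▒▒▒▒▒▒▒▒▒▒▒▒▒▒▒▒▒▒▒▒▒▒▒▒▒▒▒┃            
   ┃▒▒▒▒▒▒▒▒▒▒▒▒▒▒▒▒▒▒▒▒▒▒▒▒▒▒▒▒▒▒▒▒┃            
   ┃▓▓▓▓▓▓▓▓▓▓▓▓▓▓▓▓▓▓▓▓▓▓▓▓▓▓▓▓▓▓▓▓┃            
   ┃▓▓▓▓▓▓▓▓▓▓▓▓▓▓▓▓▓▓▓▓▓▓▓▓▓▓▓▓▓▓▓▓┃            
   ┃▓▓▓▓▓▓▓┏━━━━━━━━━━━━━━━━━━━━━━━━━━━━┓        
   ┗━━━━━━━┃ Sokoban                    ┃        
           ┠────────────────────────────┨        
           ┃██████                      ┃        
           ┃█  □ █                      ┃        
           ┃█ █  █                      ┃        
           ┃█□◎█ █                      ┃        
           ┃█ █@ █                      ┃        
           ┃█ ██ █                      ┃        
           ┃█ ◎  █                      ┃        
           ┃██████                      ┃        
           ┃Moves: 0  0/2               ┃        


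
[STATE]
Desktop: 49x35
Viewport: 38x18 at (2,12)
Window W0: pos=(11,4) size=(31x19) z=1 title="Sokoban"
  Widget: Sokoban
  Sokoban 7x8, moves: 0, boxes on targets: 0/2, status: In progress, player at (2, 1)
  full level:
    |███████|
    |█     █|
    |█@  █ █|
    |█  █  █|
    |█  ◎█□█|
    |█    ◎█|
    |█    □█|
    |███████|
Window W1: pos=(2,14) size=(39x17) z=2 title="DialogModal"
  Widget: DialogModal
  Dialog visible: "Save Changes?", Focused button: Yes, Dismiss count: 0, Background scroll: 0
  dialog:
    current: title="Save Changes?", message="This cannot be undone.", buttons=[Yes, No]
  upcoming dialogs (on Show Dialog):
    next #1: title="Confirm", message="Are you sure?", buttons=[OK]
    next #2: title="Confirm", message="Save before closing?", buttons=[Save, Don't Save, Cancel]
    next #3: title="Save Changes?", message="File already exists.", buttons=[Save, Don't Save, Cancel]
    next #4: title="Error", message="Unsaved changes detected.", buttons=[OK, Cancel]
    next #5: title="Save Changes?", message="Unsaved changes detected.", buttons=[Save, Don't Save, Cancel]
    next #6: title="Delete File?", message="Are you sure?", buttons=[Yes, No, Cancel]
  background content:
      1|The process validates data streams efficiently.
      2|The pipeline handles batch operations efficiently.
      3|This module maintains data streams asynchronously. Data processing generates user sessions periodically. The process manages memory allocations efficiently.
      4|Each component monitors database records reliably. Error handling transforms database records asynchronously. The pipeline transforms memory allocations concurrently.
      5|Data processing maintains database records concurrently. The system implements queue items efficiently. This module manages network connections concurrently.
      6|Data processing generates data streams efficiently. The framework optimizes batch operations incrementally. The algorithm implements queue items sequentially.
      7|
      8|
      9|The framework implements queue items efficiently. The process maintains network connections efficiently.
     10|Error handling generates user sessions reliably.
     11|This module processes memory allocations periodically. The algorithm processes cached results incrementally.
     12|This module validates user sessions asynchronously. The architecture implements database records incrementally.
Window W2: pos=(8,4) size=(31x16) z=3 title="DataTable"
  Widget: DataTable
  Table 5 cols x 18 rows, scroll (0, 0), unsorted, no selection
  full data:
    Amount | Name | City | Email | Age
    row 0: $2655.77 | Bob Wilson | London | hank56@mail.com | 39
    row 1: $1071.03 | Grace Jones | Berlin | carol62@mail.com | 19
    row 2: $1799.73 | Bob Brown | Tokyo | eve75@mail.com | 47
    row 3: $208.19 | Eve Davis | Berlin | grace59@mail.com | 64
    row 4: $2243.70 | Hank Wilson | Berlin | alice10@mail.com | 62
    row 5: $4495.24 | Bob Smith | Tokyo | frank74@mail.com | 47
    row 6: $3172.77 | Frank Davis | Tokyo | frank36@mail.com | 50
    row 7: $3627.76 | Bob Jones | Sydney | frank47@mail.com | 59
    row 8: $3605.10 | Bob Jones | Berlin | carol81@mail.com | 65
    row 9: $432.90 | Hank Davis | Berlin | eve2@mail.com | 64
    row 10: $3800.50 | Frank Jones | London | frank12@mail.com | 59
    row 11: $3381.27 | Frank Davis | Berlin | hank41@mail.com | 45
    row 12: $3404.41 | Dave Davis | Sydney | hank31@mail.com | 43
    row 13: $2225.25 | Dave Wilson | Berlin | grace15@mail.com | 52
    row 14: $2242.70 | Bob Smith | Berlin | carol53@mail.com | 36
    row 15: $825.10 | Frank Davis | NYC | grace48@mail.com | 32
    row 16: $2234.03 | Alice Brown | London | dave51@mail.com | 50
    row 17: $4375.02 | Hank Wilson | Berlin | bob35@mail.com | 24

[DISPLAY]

      ┃$208.19 │Eve Davis  │Berlin│g┃ 
      ┃$2243.70│Hank Wilson│Berlin│a┃ 
┏━━━━━┃$4495.24│Bob Smith  │Tokyo │f┃━
┃ Dial┃$3172.77│Frank Davis│Tokyo │f┃ 
┠─────┃$3627.76│Bob Jones  │Sydney│f┃─
┃The p┃$3605.10│Bob Jones  │Berlin│c┃f
┃The p┃$432.90 │Hank Davis │Berlin│e┃s
┃This ┗━━━━━━━━━━━━━━━━━━━━━━━━━━━━━┛s
┃Each component monitors database reco
┃Data ┌────────────────────────┐ase re
┃Data │     Save Changes?      │stream
┃     │ This cannot be undone. │      
┃     │       [Yes]  No        │      
┃The f└────────────────────────┘items 
┃Error handling generates user session
┃This module processes memory allocati
┃This module validates user sessions a
┃                                     


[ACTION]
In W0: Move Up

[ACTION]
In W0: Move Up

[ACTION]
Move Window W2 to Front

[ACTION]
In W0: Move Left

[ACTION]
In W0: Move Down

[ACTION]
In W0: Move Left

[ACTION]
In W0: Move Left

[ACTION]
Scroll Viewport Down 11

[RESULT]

┃The p┃$3605.10│Bob Jones  │Berlin│c┃f
┃The p┃$432.90 │Hank Davis │Berlin│e┃s
┃This ┗━━━━━━━━━━━━━━━━━━━━━━━━━━━━━┛s
┃Each component monitors database reco
┃Data ┌────────────────────────┐ase re
┃Data │     Save Changes?      │stream
┃     │ This cannot be undone. │      
┃     │       [Yes]  No        │      
┃The f└────────────────────────┘items 
┃Error handling generates user session
┃This module processes memory allocati
┃This module validates user sessions a
┃                                     
┗━━━━━━━━━━━━━━━━━━━━━━━━━━━━━━━━━━━━━
                                      
                                      
                                      
                                      
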